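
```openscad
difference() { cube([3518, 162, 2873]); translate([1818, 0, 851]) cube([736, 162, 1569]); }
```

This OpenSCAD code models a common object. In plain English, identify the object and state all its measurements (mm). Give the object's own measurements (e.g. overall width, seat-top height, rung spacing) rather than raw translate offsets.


A wall 3518 mm long (x), 162 mm thick (y), 2873 mm tall, with a rectangular window opening cut through it. The opening is 736 mm wide and 1569 mm tall; its sill is at z = 851 mm and its near (−x) edge is 1818 mm from the wall's −x end. The opening passes through the full wall thickness.


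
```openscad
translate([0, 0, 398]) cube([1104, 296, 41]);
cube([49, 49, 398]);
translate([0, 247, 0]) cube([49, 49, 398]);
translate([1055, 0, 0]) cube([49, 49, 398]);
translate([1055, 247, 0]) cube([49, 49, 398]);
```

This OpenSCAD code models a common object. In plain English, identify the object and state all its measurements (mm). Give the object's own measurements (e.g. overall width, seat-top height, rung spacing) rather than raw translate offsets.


A bench: a 1104×296 mm seat slab, 41 mm thick, top at z = 439 mm, on four 49×49 mm square legs flush with the seat corners and standing on z = 0.


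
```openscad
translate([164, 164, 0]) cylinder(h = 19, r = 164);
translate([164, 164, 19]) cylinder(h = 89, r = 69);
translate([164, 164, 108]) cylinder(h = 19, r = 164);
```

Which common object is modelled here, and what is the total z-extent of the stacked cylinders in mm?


A spool. The overall height is 127 mm.

Three coaxial cylinders, large–small–large — a spool. Two 19 mm flanges and a 89 mm core give 19 + 89 + 19 = 127 mm.


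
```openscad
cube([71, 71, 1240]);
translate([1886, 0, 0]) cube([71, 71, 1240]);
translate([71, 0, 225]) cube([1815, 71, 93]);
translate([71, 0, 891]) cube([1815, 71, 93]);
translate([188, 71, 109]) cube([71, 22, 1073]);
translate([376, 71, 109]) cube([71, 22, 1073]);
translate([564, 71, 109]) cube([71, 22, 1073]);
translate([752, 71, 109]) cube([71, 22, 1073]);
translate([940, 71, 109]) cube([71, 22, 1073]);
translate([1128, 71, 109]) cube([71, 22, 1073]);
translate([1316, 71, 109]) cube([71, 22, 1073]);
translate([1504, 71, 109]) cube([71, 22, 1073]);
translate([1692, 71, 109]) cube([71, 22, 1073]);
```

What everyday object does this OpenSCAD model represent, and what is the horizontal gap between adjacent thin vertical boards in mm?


A fence section. The picket gap is 117 mm.

Two posts, two rails, 9 pickets — a fence section. Span 1815 mm holds 9 pickets of 71 mm with 10 equal gaps: ⌊(1815 − 9·71) / 10⌋ = 117 mm.


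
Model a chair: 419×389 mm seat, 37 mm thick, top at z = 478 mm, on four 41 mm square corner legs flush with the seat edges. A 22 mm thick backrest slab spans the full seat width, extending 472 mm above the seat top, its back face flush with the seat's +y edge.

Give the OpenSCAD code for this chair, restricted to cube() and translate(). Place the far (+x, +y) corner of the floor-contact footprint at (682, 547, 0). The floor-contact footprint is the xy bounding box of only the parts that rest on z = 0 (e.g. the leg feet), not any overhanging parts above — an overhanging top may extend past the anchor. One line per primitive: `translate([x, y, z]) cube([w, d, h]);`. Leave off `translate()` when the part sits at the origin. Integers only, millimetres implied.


translate([263, 158, 441]) cube([419, 389, 37]);
translate([263, 158, 0]) cube([41, 41, 441]);
translate([641, 158, 0]) cube([41, 41, 441]);
translate([263, 506, 0]) cube([41, 41, 441]);
translate([641, 506, 0]) cube([41, 41, 441]);
translate([263, 525, 478]) cube([419, 22, 472]);


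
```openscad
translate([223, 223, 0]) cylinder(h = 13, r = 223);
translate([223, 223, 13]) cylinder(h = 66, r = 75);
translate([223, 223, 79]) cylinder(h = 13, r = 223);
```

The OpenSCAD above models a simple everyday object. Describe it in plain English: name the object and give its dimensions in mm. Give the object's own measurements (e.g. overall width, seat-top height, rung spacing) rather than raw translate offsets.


A spool: two coaxial disc flanges of radius 223 mm and thickness 13 mm, joined by a core cylinder of radius 75 mm and height 66 mm. The lower flange rests on z = 0 and the three cylinders share a vertical axis.


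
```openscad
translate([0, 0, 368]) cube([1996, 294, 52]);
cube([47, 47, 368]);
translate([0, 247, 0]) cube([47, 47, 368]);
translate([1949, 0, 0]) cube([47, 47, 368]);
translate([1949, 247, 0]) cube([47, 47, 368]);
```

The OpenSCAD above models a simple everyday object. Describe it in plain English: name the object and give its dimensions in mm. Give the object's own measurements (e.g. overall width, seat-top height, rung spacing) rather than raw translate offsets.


A long wooden bench with a 1996 mm (x) × 294 mm (y) seat, 52 mm thick, its top surface 420 mm above the floor. Four 47 mm square legs at the seat corners, flush with the edges, run from z = 0 to the seat underside.


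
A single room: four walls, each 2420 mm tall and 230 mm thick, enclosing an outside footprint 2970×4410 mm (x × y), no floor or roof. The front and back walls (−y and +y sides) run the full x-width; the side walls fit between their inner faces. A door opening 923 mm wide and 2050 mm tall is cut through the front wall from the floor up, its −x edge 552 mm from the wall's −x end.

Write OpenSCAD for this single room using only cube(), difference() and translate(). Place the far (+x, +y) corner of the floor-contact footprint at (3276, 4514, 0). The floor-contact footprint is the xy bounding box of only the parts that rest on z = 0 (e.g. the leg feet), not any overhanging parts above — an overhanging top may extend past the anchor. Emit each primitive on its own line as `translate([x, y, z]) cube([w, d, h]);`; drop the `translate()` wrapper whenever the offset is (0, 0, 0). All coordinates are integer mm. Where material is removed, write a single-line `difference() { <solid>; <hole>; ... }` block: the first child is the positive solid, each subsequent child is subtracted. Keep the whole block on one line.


difference() { translate([306, 104, 0]) cube([2970, 230, 2420]); translate([858, 104, 0]) cube([923, 230, 2050]); }
translate([306, 4284, 0]) cube([2970, 230, 2420]);
translate([306, 334, 0]) cube([230, 3950, 2420]);
translate([3046, 334, 0]) cube([230, 3950, 2420]);


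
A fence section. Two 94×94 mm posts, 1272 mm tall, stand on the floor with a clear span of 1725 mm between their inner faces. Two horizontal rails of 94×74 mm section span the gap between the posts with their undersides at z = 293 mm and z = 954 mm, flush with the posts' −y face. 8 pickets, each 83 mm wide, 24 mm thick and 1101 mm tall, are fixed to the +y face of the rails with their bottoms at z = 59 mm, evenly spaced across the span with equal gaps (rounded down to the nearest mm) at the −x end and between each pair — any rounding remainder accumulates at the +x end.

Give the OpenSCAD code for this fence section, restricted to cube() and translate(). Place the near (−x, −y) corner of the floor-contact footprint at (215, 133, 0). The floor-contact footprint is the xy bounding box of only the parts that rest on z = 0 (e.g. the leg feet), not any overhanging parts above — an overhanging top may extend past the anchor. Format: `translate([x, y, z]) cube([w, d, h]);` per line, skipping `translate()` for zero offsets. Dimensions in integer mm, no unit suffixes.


translate([215, 133, 0]) cube([94, 94, 1272]);
translate([2034, 133, 0]) cube([94, 94, 1272]);
translate([309, 133, 293]) cube([1725, 94, 74]);
translate([309, 133, 954]) cube([1725, 94, 74]);
translate([426, 227, 59]) cube([83, 24, 1101]);
translate([626, 227, 59]) cube([83, 24, 1101]);
translate([826, 227, 59]) cube([83, 24, 1101]);
translate([1026, 227, 59]) cube([83, 24, 1101]);
translate([1226, 227, 59]) cube([83, 24, 1101]);
translate([1426, 227, 59]) cube([83, 24, 1101]);
translate([1626, 227, 59]) cube([83, 24, 1101]);
translate([1826, 227, 59]) cube([83, 24, 1101]);


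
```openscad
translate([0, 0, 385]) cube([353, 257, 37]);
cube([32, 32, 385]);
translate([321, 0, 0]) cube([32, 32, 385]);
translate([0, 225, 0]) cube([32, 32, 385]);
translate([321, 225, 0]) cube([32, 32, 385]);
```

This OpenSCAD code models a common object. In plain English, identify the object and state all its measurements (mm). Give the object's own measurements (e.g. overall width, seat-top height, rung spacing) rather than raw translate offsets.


A simple wooden stool: a rectangular seat 353 mm (x) by 257 mm (y), 37 mm thick, top face at z = 422 mm, on four square legs, each 32×32 mm in cross-section. The legs rest on z = 0, each flush with a corner of the seat.


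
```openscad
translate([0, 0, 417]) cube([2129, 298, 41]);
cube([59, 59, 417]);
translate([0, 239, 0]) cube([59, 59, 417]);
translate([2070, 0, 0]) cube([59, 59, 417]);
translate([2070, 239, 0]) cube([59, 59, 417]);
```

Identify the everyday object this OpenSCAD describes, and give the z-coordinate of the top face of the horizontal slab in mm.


A bench. The seat-top height is 458 mm.

A long slab on four corner posts — a bench. The slab sits at z = 417 with thickness 41, so the top is 417 + 41 = 458 mm.


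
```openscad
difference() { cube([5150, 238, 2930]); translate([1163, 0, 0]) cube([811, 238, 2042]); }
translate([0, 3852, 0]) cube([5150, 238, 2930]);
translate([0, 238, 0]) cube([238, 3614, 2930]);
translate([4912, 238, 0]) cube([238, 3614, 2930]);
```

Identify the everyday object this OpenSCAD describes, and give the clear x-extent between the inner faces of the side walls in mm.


A single room. The interior width is 4674 mm.

Four walls enclosing a rectangle with a door in the front wall — a room. Outside width 5150 minus two 238 mm walls gives 4674 mm.


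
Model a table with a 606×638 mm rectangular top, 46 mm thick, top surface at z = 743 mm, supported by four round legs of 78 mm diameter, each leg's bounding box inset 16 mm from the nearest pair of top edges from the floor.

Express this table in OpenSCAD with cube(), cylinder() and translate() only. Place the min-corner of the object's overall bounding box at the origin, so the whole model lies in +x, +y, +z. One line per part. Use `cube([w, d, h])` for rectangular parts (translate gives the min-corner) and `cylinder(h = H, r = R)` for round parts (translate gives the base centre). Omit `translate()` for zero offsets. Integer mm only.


translate([0, 0, 697]) cube([606, 638, 46]);
translate([55, 55, 0]) cylinder(h = 697, r = 39);
translate([551, 55, 0]) cylinder(h = 697, r = 39);
translate([55, 583, 0]) cylinder(h = 697, r = 39);
translate([551, 583, 0]) cylinder(h = 697, r = 39);


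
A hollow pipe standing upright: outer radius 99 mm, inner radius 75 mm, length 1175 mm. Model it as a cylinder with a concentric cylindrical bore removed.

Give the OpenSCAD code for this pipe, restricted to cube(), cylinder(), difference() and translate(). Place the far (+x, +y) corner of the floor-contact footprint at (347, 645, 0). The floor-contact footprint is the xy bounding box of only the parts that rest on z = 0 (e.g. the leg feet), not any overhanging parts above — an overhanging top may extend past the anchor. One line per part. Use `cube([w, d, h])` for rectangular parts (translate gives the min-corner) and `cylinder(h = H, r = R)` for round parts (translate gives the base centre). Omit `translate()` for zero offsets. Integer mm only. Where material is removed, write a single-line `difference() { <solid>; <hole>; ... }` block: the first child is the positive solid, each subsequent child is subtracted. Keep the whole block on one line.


difference() { translate([248, 546, 0]) cylinder(h = 1175, r = 99); translate([248, 546, 0]) cylinder(h = 1175, r = 75); }


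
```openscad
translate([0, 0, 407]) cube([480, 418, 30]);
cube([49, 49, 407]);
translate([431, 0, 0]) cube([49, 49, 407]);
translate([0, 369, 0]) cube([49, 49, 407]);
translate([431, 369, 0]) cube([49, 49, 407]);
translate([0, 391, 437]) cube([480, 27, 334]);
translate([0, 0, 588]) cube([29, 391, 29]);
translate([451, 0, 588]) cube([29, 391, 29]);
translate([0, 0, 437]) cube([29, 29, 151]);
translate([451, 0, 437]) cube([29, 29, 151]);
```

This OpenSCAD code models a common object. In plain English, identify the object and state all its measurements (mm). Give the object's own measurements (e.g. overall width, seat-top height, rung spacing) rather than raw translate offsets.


A chair. The seat is a 480×418×30 mm slab with its top at z = 437 mm, on four 49×49 mm corner legs (flush with the seat edges, standing on z = 0). A flat backrest 27 mm thick, 334 mm tall, spans the full seat width and rises from the seat top along its +y edge, rear face flush with the rear of the seat. Two armrests of 29×29 mm section run along each side from the seat's front edge to the front of the backrest, top faces 180 mm above the seat top and outer faces flush with the seat's x-edges; a 29×29 mm post under the front of each armrest stands on the seat at the front corner.


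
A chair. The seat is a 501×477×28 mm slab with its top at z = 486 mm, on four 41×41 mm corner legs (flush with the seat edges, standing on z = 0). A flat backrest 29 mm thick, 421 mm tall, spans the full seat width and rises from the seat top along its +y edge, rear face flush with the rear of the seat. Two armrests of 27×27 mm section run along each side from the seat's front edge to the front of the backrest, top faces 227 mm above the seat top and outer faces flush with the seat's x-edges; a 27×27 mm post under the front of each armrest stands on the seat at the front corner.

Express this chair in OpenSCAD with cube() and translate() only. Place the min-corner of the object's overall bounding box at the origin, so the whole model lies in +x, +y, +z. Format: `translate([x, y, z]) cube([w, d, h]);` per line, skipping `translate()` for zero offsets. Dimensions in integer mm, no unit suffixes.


// leg_h = 486 - 28 = 458
// arm post h = 227 - 27 = 200
translate([0, 0, 458]) cube([501, 477, 28]);
cube([41, 41, 458]);
translate([460, 0, 0]) cube([41, 41, 458]);
translate([0, 436, 0]) cube([41, 41, 458]);
translate([460, 436, 0]) cube([41, 41, 458]);
translate([0, 448, 486]) cube([501, 29, 421]);
translate([0, 0, 686]) cube([27, 448, 27]);
translate([474, 0, 686]) cube([27, 448, 27]);
translate([0, 0, 486]) cube([27, 27, 200]);
translate([474, 0, 486]) cube([27, 27, 200]);


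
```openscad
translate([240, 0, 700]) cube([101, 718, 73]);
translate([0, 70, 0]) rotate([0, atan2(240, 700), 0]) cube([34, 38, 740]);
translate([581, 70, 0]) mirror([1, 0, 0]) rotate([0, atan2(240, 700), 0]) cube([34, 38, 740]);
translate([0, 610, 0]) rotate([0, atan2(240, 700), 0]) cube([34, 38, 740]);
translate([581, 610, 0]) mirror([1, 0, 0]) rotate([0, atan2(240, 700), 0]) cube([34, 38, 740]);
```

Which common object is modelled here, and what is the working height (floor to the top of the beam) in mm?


A sawhorse. The overall height is 773 mm.

A beam across two mirrored pairs of raked legs — a sawhorse. The beam's underside is at z = 700 (matching the legs' vertical rise in atan2(240, 700)) and the beam is 73 mm tall, so its top is at 700 + 73 = 773 mm. The raked legs top out at the beam's underside, so that is the highest point.


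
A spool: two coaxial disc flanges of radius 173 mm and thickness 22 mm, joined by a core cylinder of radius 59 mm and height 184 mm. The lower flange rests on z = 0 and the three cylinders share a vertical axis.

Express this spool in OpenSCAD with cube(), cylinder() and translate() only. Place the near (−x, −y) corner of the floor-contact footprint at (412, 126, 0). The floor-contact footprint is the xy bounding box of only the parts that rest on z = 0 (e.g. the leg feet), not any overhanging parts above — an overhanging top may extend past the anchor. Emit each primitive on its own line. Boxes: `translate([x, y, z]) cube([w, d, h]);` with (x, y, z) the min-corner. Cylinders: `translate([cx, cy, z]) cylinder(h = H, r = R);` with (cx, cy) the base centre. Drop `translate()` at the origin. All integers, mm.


translate([585, 299, 0]) cylinder(h = 22, r = 173);
translate([585, 299, 22]) cylinder(h = 184, r = 59);
translate([585, 299, 206]) cylinder(h = 22, r = 173);


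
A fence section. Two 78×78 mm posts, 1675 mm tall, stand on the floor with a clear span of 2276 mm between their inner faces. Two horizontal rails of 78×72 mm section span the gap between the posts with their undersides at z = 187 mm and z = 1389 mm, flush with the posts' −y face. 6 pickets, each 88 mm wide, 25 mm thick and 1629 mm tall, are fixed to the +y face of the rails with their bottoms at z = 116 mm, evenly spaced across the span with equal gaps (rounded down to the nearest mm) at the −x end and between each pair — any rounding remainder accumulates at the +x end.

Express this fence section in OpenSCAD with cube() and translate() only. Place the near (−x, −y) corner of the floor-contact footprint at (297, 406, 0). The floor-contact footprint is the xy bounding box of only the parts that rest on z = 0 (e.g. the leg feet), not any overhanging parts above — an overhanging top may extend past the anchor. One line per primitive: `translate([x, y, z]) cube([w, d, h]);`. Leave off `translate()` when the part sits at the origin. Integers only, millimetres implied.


translate([297, 406, 0]) cube([78, 78, 1675]);
translate([2651, 406, 0]) cube([78, 78, 1675]);
translate([375, 406, 187]) cube([2276, 78, 72]);
translate([375, 406, 1389]) cube([2276, 78, 72]);
translate([624, 484, 116]) cube([88, 25, 1629]);
translate([961, 484, 116]) cube([88, 25, 1629]);
translate([1298, 484, 116]) cube([88, 25, 1629]);
translate([1635, 484, 116]) cube([88, 25, 1629]);
translate([1972, 484, 116]) cube([88, 25, 1629]);
translate([2309, 484, 116]) cube([88, 25, 1629]);


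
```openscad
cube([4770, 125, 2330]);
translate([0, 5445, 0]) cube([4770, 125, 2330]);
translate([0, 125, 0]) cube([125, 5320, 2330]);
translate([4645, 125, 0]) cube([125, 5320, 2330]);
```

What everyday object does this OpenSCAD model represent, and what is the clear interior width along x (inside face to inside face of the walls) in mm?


A house (or room) frame. The interior width is 4520 mm.

Four 2330 mm walls enclosing a rectangle with no floor or roof — a room or house frame. Outside width is 4770 mm and wall thickness is 125 mm, so the interior width is 4770 − 2 × 125 = 4520 mm.


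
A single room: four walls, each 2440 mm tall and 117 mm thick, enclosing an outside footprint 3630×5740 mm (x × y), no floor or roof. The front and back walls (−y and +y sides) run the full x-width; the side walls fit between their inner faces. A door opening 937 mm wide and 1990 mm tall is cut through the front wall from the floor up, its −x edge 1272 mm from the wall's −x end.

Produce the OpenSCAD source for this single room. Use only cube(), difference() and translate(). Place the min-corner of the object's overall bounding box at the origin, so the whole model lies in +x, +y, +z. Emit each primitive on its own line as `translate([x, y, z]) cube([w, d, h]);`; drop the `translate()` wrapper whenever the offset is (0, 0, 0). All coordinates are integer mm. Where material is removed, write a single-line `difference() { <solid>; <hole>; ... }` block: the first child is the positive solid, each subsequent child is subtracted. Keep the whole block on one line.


difference() { cube([3630, 117, 2440]); translate([1272, 0, 0]) cube([937, 117, 1990]); }
translate([0, 5623, 0]) cube([3630, 117, 2440]);
translate([0, 117, 0]) cube([117, 5506, 2440]);
translate([3513, 117, 0]) cube([117, 5506, 2440]);


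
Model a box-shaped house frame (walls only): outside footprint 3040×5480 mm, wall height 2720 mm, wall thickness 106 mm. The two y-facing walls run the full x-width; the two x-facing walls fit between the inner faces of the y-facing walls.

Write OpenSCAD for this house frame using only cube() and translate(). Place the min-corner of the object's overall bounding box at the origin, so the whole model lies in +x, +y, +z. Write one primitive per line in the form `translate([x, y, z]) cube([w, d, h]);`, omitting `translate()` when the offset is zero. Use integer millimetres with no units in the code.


cube([3040, 106, 2720]);
translate([0, 5374, 0]) cube([3040, 106, 2720]);
translate([0, 106, 0]) cube([106, 5268, 2720]);
translate([2934, 106, 0]) cube([106, 5268, 2720]);


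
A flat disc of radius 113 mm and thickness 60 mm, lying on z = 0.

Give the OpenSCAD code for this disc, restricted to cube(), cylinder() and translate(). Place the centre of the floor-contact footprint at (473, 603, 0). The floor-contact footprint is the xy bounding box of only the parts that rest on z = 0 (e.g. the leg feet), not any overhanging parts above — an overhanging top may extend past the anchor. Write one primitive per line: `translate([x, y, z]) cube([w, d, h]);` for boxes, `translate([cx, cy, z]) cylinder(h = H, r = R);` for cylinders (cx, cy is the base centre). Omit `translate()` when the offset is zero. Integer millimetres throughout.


translate([473, 603, 0]) cylinder(h = 60, r = 113);


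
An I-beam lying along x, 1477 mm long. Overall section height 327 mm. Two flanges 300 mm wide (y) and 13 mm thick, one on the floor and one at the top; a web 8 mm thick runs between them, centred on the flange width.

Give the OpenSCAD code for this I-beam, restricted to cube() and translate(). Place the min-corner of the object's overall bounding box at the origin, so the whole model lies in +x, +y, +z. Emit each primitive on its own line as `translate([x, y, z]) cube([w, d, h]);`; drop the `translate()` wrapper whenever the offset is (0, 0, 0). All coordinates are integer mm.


cube([1477, 300, 13]);
translate([0, 146, 13]) cube([1477, 8, 301]);
translate([0, 0, 314]) cube([1477, 300, 13]);


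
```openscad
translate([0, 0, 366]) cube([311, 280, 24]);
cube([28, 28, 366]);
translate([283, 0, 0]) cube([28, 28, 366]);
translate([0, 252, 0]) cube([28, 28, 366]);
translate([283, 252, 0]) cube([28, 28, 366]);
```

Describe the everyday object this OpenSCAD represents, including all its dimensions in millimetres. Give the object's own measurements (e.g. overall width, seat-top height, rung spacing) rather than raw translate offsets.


A four-legged stool. The seat is a 311×280×24 mm slab whose top surface is at z = 390 mm; four square legs, each 28×28 mm in cross-section, run from the floor (z = 0) to the underside of the seat, each flush with a corner of the seat.


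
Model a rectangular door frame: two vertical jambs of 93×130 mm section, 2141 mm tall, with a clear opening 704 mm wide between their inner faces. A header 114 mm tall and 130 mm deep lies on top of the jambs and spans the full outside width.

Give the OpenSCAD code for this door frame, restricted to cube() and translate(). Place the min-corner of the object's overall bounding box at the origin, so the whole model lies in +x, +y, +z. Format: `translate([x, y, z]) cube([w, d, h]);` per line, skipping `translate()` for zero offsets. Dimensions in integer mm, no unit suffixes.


cube([93, 130, 2141]);
translate([797, 0, 0]) cube([93, 130, 2141]);
translate([0, 0, 2141]) cube([890, 130, 114]);


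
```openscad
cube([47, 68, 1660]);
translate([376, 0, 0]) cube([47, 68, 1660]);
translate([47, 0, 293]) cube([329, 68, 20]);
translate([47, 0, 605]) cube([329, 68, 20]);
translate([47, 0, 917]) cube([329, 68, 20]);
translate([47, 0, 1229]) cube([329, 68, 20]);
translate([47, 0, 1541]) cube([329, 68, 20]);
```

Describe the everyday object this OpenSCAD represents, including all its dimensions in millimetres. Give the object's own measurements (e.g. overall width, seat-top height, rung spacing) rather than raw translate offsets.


A straight ladder. Two 47×68 mm vertical rails, 1660 mm tall, stand 423 mm apart (outside-to-outside) with their front faces coplanar on the −y side. 5 rungs, each 68 mm deep and 20 mm tall, span between the inner faces of the rails, front faces flush with the rails. The lowest rung's underside is at z = 293 mm and rungs are spaced 312 mm apart (underside to underside).


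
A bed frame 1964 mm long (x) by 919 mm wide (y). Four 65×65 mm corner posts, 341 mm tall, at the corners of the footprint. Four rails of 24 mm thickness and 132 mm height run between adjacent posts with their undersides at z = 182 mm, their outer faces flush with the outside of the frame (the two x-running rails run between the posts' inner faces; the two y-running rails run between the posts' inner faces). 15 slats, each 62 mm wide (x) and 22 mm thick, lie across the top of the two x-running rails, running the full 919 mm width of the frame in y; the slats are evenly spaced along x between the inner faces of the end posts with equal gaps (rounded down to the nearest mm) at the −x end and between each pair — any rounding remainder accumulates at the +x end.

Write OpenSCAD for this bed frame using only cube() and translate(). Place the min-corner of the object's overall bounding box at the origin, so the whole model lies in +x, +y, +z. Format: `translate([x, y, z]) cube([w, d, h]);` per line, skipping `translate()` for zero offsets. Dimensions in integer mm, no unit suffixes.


cube([65, 65, 341]);
translate([0, 854, 0]) cube([65, 65, 341]);
translate([1899, 0, 0]) cube([65, 65, 341]);
translate([1899, 854, 0]) cube([65, 65, 341]);
translate([65, 0, 182]) cube([1834, 24, 132]);
translate([65, 895, 182]) cube([1834, 24, 132]);
translate([0, 65, 182]) cube([24, 789, 132]);
translate([1940, 65, 182]) cube([24, 789, 132]);
translate([121, 0, 314]) cube([62, 919, 22]);
translate([239, 0, 314]) cube([62, 919, 22]);
translate([357, 0, 314]) cube([62, 919, 22]);
translate([475, 0, 314]) cube([62, 919, 22]);
translate([593, 0, 314]) cube([62, 919, 22]);
translate([711, 0, 314]) cube([62, 919, 22]);
translate([829, 0, 314]) cube([62, 919, 22]);
translate([947, 0, 314]) cube([62, 919, 22]);
translate([1065, 0, 314]) cube([62, 919, 22]);
translate([1183, 0, 314]) cube([62, 919, 22]);
translate([1301, 0, 314]) cube([62, 919, 22]);
translate([1419, 0, 314]) cube([62, 919, 22]);
translate([1537, 0, 314]) cube([62, 919, 22]);
translate([1655, 0, 314]) cube([62, 919, 22]);
translate([1773, 0, 314]) cube([62, 919, 22]);


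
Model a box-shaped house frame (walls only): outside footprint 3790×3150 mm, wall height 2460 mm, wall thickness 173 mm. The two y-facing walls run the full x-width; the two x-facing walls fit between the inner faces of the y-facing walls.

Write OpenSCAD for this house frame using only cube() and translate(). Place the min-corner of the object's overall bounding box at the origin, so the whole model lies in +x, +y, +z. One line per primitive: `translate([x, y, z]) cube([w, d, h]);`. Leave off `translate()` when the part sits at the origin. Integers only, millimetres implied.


cube([3790, 173, 2460]);
translate([0, 2977, 0]) cube([3790, 173, 2460]);
translate([0, 173, 0]) cube([173, 2804, 2460]);
translate([3617, 173, 0]) cube([173, 2804, 2460]);


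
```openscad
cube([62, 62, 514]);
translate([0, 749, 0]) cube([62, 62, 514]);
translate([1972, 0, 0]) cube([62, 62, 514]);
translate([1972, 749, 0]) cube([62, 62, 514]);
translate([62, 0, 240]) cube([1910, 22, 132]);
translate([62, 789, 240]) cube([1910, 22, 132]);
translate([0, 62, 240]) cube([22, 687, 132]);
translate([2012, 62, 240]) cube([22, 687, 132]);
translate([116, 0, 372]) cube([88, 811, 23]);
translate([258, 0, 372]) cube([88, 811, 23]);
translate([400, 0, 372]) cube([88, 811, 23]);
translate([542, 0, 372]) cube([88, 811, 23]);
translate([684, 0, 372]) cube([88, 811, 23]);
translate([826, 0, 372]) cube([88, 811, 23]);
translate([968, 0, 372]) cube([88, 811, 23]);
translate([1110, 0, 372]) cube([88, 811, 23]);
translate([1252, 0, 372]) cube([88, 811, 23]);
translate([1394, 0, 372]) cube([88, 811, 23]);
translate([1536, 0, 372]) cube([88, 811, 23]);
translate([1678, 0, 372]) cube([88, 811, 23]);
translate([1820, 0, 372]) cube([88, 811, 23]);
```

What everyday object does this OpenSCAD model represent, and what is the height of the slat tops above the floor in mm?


A bed frame. The slat-top height is 395 mm.

Four posts, four rails, and a row of slats — a bed frame. Slats sit on the rails at z = 240 + 132 = 372; with slat thickness 23, the top is 395 mm.


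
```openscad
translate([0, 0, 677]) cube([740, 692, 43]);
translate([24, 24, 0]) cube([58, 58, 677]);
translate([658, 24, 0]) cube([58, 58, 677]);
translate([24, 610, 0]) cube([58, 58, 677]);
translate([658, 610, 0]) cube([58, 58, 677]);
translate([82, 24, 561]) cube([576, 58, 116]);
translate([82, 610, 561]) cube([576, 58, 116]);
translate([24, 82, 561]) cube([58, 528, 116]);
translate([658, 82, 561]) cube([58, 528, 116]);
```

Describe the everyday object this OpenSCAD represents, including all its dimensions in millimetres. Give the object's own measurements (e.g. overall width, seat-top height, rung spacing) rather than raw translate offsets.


A rectangular dining table. The top is 740×692×43 mm with its upper surface at z = 720 mm. It stands on four 58×58 mm square legs, each inset 24 mm from the nearest pair of top edges, running from the floor to the underside of the top. Four apron rails, 58 mm thick and 116 mm tall, run between adjacent legs with their top edges flush with the underside of the top and their outer faces flush with the legs' outer faces.


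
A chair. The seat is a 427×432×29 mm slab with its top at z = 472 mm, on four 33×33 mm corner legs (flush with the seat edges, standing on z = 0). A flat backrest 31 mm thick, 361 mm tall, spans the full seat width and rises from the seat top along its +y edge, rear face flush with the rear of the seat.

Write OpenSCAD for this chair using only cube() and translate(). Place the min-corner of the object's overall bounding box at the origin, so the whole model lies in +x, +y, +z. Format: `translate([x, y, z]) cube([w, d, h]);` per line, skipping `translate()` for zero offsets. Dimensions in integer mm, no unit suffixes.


translate([0, 0, 443]) cube([427, 432, 29]);
cube([33, 33, 443]);
translate([394, 0, 0]) cube([33, 33, 443]);
translate([0, 399, 0]) cube([33, 33, 443]);
translate([394, 399, 0]) cube([33, 33, 443]);
translate([0, 401, 472]) cube([427, 31, 361]);


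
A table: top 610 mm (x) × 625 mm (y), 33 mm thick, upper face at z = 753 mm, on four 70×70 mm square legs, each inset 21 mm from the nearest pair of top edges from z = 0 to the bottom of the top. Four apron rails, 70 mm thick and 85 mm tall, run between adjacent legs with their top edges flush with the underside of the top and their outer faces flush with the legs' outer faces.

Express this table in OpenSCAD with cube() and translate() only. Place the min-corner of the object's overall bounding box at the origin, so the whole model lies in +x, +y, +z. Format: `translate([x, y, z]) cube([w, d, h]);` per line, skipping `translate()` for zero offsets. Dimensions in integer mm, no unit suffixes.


translate([0, 0, 720]) cube([610, 625, 33]);
translate([21, 21, 0]) cube([70, 70, 720]);
translate([519, 21, 0]) cube([70, 70, 720]);
translate([21, 534, 0]) cube([70, 70, 720]);
translate([519, 534, 0]) cube([70, 70, 720]);
translate([91, 21, 635]) cube([428, 70, 85]);
translate([91, 534, 635]) cube([428, 70, 85]);
translate([21, 91, 635]) cube([70, 443, 85]);
translate([519, 91, 635]) cube([70, 443, 85]);


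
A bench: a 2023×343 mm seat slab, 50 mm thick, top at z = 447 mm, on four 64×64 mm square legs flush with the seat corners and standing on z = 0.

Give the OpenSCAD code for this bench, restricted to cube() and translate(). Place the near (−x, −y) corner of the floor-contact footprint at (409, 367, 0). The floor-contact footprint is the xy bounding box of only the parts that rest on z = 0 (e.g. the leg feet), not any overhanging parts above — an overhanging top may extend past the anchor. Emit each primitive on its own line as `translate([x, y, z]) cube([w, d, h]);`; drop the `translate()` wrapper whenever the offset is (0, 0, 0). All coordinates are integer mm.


// leg_h = 447 − 50 = 397
translate([409, 367, 397]) cube([2023, 343, 50]);
translate([409, 367, 0]) cube([64, 64, 397]);
translate([409, 646, 0]) cube([64, 64, 397]);
translate([2368, 367, 0]) cube([64, 64, 397]);
translate([2368, 646, 0]) cube([64, 64, 397]);


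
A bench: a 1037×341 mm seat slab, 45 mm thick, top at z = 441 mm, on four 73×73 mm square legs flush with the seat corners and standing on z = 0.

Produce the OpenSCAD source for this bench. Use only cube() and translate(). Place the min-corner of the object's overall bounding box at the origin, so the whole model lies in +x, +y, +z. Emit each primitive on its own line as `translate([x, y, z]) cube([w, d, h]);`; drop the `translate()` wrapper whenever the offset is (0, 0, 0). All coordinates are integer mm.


// leg_h = 441 − 45 = 396
translate([0, 0, 396]) cube([1037, 341, 45]);
cube([73, 73, 396]);
translate([0, 268, 0]) cube([73, 73, 396]);
translate([964, 0, 0]) cube([73, 73, 396]);
translate([964, 268, 0]) cube([73, 73, 396]);


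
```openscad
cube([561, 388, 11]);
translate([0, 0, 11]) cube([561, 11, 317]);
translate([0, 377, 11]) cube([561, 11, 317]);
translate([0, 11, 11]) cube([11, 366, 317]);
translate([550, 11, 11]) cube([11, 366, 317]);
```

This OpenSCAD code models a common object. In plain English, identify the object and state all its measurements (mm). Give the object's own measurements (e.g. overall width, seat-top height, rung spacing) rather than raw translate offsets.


An open-topped rectangular box: outside dimensions 561×388×328 mm, with a uniform wall and base thickness of 11 mm. The base is a full 561×388 slab on the floor; four walls sit on top of the base. The front and back walls (the −y and +y sides) span the full width; the two side walls fit between them.


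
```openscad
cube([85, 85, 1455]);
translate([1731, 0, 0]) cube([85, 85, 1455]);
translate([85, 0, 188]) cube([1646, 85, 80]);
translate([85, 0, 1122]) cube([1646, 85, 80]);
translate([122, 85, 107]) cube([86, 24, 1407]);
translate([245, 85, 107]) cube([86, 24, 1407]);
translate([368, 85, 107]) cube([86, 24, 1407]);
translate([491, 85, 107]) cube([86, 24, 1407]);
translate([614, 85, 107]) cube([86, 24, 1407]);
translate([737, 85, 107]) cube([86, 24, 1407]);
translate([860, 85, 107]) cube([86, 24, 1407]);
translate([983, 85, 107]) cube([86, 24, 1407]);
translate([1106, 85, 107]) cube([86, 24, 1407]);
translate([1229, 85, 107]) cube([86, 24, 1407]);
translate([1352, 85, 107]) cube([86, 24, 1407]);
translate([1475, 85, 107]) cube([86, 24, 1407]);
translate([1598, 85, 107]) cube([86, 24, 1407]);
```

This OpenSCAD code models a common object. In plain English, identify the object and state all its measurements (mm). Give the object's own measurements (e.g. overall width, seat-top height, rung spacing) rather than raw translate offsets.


A fence section. Two 85×85 mm posts, 1455 mm tall, stand on the floor with a clear span of 1646 mm between their inner faces. Two horizontal rails of 85×80 mm section span the gap between the posts with their undersides at z = 188 mm and z = 1122 mm, flush with the posts' −y face. 13 pickets, each 86 mm wide, 24 mm thick and 1407 mm tall, are fixed to the +y face of the rails with their bottoms at z = 107 mm, spaced across the span with a 37 mm gap after the −x post and between neighbouring pickets, with 47 mm left before the +x post.


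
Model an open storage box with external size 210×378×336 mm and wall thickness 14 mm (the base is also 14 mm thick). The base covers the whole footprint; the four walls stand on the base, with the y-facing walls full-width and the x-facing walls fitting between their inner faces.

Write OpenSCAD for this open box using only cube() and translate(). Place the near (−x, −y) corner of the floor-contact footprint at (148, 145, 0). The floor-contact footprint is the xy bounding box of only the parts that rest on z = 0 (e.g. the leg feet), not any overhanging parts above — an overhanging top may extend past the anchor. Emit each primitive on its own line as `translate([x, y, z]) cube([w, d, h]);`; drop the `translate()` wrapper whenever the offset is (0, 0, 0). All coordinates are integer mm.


translate([148, 145, 0]) cube([210, 378, 14]);
translate([148, 145, 14]) cube([210, 14, 322]);
translate([148, 509, 14]) cube([210, 14, 322]);
translate([148, 159, 14]) cube([14, 350, 322]);
translate([344, 159, 14]) cube([14, 350, 322]);


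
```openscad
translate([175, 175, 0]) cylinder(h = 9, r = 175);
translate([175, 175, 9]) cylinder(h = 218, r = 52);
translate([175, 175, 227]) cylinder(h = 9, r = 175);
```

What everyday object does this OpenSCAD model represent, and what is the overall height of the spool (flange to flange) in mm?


A spool. The overall height is 236 mm.

Three coaxial cylinders, large–small–large — a spool. Two 9 mm flanges and a 218 mm core give 9 + 218 + 9 = 236 mm.


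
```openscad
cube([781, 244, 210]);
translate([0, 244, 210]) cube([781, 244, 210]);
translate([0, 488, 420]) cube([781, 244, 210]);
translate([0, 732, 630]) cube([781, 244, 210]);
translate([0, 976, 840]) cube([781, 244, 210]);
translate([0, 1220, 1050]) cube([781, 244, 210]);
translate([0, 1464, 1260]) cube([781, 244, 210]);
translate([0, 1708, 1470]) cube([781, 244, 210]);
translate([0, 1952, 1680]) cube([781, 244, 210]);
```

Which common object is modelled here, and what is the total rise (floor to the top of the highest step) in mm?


A staircase. The total rise is 1890 mm.

9 identical blocks, each offset up and back from the previous — a staircase. Each step is 210 mm tall and there are 9 of them, so the total rise is 9 × 210 = 1890 mm.


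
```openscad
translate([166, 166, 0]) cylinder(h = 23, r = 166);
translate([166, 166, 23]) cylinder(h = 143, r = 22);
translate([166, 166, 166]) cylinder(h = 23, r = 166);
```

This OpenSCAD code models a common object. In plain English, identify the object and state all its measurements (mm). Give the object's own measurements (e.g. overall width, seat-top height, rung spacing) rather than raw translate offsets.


A spool: two coaxial disc flanges of radius 166 mm and thickness 23 mm, joined by a core cylinder of radius 22 mm and height 143 mm. The lower flange rests on z = 0 and the three cylinders share a vertical axis.


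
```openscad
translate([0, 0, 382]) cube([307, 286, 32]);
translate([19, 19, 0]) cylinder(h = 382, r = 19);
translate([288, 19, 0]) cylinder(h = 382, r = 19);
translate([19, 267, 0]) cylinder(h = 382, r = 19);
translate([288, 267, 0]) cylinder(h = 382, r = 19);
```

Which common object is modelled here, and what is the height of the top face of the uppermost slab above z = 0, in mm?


A stool. The seat height is 414 mm.

A 307×286×32 slab at z = 382 on four corner cylinders — a stool. The seat top is 382 + 32 = 414 mm.


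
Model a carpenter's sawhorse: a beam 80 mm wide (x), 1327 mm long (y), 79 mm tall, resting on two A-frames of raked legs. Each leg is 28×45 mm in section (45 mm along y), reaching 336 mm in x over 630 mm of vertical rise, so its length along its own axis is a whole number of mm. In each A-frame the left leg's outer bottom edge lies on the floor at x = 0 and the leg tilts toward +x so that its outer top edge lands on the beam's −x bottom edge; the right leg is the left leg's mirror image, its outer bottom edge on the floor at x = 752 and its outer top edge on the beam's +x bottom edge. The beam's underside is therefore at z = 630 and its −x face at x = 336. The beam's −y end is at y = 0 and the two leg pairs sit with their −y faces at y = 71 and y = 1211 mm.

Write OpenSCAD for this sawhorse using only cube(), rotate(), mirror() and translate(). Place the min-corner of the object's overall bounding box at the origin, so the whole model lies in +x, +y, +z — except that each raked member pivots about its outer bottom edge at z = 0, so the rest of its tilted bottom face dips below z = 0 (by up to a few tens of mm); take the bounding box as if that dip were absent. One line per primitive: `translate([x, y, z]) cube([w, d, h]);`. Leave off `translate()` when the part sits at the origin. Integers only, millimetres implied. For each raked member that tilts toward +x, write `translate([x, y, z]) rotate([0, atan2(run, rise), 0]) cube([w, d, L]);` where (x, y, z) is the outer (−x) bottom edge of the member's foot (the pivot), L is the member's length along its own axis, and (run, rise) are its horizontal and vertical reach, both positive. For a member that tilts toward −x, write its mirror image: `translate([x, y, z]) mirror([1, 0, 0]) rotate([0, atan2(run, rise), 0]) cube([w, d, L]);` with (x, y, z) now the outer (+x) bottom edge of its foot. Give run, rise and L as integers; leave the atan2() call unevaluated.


// leg length = √(336² + 630²) = 714
// right-leg outer foot x = 2·336 + 80 = 752
// beam min-corner = (336, 0, 630)
translate([336, 0, 630]) cube([80, 1327, 79]);
translate([0, 71, 0]) rotate([0, atan2(336, 630), 0]) cube([28, 45, 714]);
translate([752, 71, 0]) mirror([1, 0, 0]) rotate([0, atan2(336, 630), 0]) cube([28, 45, 714]);
translate([0, 1211, 0]) rotate([0, atan2(336, 630), 0]) cube([28, 45, 714]);
translate([752, 1211, 0]) mirror([1, 0, 0]) rotate([0, atan2(336, 630), 0]) cube([28, 45, 714]);
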